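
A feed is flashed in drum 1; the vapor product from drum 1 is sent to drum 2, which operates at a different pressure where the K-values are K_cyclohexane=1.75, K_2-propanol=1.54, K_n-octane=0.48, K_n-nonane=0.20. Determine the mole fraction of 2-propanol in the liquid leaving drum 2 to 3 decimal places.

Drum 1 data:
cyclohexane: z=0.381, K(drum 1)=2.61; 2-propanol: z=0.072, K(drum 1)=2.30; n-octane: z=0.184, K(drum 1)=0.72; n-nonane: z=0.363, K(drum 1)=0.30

Drum 1:
Rachford–Rice: g(ψ₁) = Σ zᵢ(Kᵢ−1)/(1+ψ₁(Kᵢ−1)) = 0.
Feasibility: ΣzᵢKᵢ = 1.401, Σzᵢ/Kᵢ = 1.643 — both > 1, two phases present.
Newton–Raphson from ψ₁ = 0.41:
  ψ₁ = 0.410: g = 0.0160, g' = -0.778 → ψ₁ = 0.431
Converged at ψ₁ = 0.431.
Drum-1 compositions:
  cyclohexane: x = 0.225, y = 0.587
  2-propanol: x = 0.046, y = 0.106
  n-octane: x = 0.209, y = 0.151
  n-nonane: x = 0.520, y = 0.156
Drum-2 feed = drum-1 vapor: z₂ = (0.5873, 0.1062, 0.1506, 0.1559).
Drum 2:
Rachford–Rice: g(ψ₂) = Σ zᵢ(Kᵢ−1)/(1+ψ₂(Kᵢ−1)) = 0.
Check two-phase: ΣzᵢKᵢ = 1.295 > 1 and Σzᵢ/Kᵢ = 1.498 > 1, so g(0) = 0.295 > 0 and g(1) = -0.498 < 0.
Newton iteration, ψ₂⁰ = 0.5:
  ψ₂ = 0.500: g = 0.0518, g' = -0.545 → ψ₂ = 0.595
  ψ₂ = 0.595: g = -0.0034, g' = -0.624 → ψ₂ = 0.589
Converged at ψ₂ = 0.589.
  cyclohexane: x = 0.407, y = 0.713
  2-propanol: x = 0.081, y = 0.124
  n-octane: x = 0.217, y = 0.104
  n-nonane: x = 0.295, y = 0.059

x_2-propanol (drum 2) = 0.081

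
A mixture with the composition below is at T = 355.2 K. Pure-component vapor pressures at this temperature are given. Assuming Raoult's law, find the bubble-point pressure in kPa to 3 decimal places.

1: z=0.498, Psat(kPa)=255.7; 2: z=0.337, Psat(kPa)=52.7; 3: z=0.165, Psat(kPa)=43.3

At the bubble point ψ → 0, so ΣzᵢKᵢ = 1 with Kᵢ = Pᵢˢᵃᵗ/P ⇒ P = ΣzᵢPᵢˢᵃᵗ.
P = 0.498·255.7 + 0.337·52.7 + 0.165·43.3 = 152.243 kPa

Pbub = 152.243 kPa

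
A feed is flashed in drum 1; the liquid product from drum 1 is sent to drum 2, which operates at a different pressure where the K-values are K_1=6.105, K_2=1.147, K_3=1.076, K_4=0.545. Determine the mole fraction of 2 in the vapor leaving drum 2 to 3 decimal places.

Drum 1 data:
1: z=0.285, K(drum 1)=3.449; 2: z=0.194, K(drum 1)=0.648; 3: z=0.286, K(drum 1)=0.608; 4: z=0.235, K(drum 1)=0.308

y_2 (drum 2) = 0.221

Drum 1:
Newton iteration, ψ₁⁰ = 0.52:
  ψ₁ = 0.520: g = -0.1714, g' = -0.711 → ψ₁ = 0.279
  ψ₁ = 0.279: g = 0.0117, g' = -0.861 → ψ₁ = 0.292
  ψ₁ = 0.292: g = 0.0001, g' = -0.843 → ψ₁ = 0.293
Converged at ψ₁ = 0.293.
Drum-1 compositions:
  1: x = 0.166, y = 0.573
  2: x = 0.216, y = 0.140
  3: x = 0.323, y = 0.196
  4: x = 0.295, y = 0.091
Drum-2 feed = drum-1 liquid: z₂ = (0.1660, 0.2163, 0.3230, 0.2946).
Drum 2:
Material balance + equilibrium reduce to Σ zᵢ(Kᵢ−1)/(1+ψ₂(Kᵢ−1)) = 0.
g(0) = ΣzᵢKᵢ − 1 = 0.770 and g(1) = 1 − Σzᵢ/Kᵢ = -0.057, so a root lies in (0, 1).
Iterate (Newton) starting at ψ₂ = 0.5:
  ψ₂ = 0.500: g = 0.1183, g' = -0.451 → ψ₂ = 0.762
  ψ₂ = 0.762: g = 0.0198, g' = -0.329 → ψ₂ = 0.823
Converged at ψ₂ = 0.823.
  1: x = 0.032, y = 0.195
  2: x = 0.193, y = 0.221
  3: x = 0.304, y = 0.327
  4: x = 0.471, y = 0.257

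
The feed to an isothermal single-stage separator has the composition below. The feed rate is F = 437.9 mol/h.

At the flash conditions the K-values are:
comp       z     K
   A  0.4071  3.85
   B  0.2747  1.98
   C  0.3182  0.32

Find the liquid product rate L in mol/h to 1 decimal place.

Rachford–Rice: g(ψ) = Σ zᵢ(Kᵢ−1)/(1+ψ(Kᵢ−1)) = 0.
g(0) = ΣzᵢKᵢ − 1 = 1.2131 and g(1) = 1 − Σzᵢ/Kᵢ = -0.2389, so a root lies in (0, 1).
Newton iteration, ψ⁰ = 0.4:
  ψ = 0.4000: g = 0.43834, g' = -1.1358 → ψ = 0.7859
  ψ = 0.7859: g = 0.04543, g' = -1.0780 → ψ = 0.8281
  ψ = 0.8281: g = -0.00132, g' = -1.1441 → ψ = 0.8269
Converged at ψ = 0.8269.
Then V = ψ·F = 0.8269·437.9 = 362.1 mol/h and L = F − V = 75.8 mol/h.

L = 75.8 mol/h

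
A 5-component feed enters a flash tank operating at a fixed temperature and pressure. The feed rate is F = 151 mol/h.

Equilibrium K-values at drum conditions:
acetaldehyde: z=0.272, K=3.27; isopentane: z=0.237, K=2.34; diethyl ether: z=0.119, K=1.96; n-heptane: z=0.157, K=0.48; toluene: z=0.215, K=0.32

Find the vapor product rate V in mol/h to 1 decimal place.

Material balance + equilibrium reduce to Σ zᵢ(Kᵢ−1)/(1+β(Kᵢ−1)) = 0.
Check two-phase: ΣzᵢKᵢ = 1.821 > 1 and Σzᵢ/Kᵢ = 1.244 > 1, so g(0) = 0.821 > 0 and g(1) = -0.244 < 0.
Newton–Raphson from β = 0.58:
  β = 0.580: g = 0.1603, g' = -0.799 → β = 0.781
  β = 0.781: g = -0.0057, g' = -0.892 → β = 0.774
Converged at β = 0.774.
Then V = β·F = 0.7741·151 = 116.9 mol/h and L = F − V = 34.1 mol/h.

V = 116.9 mol/h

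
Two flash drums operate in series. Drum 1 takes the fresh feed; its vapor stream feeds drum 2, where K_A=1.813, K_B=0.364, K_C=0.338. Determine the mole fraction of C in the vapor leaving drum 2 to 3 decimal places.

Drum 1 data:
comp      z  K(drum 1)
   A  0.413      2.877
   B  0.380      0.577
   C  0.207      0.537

y_C (drum 2) = 0.065

Drum 1:
Rachford–Rice: g(ψ₁) = Σ zᵢ(Kᵢ−1)/(1+ψ₁(Kᵢ−1)) = 0.
Check two-phase: ΣzᵢKᵢ = 1.519 > 1 and Σzᵢ/Kᵢ = 1.188 > 1, so g(0) = 0.519 > 0 and g(1) = -0.188 < 0.
Newton iteration, ψ₁⁰ = 0.5:
  ψ₁ = 0.500: g = 0.0713, g' = -0.572 → ψ₁ = 0.625
  ψ₁ = 0.625: g = 0.0035, g' = -0.522 → ψ₁ = 0.631
Converged at ψ₁ = 0.631.
Drum-1 compositions:
  A: x = 0.189, y = 0.544
  B: x = 0.518, y = 0.299
  C: x = 0.293, y = 0.157
Drum-2 feed = drum-1 vapor: z₂ = (0.5438, 0.2992, 0.1571).
Drum 2:
Let ψ₂ = V/F and solve Σ zᵢ(Kᵢ−1)/(1+ψ₂(Kᵢ−1)) = 0.
Feasibility: ΣzᵢKᵢ = 1.148, Σzᵢ/Kᵢ = 1.587 — both > 1, two phases present.
Newton iteration, ψ₂⁰ = 0.51:
  ψ₂ = 0.510: g = -0.1261, g' = -0.602 → ψ₂ = 0.300
  ψ₂ = 0.300: g = -0.0097, g' = -0.524 → ψ₂ = 0.282
Converged at ψ₂ = 0.282.
  A: x = 0.442, y = 0.802
  B: x = 0.365, y = 0.133
  C: x = 0.193, y = 0.065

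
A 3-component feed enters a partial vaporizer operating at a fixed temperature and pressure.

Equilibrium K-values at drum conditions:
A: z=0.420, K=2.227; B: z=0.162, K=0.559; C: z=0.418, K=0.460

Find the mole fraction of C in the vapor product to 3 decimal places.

y_C = 0.236

Rachford–Rice: g(ψ) = Σ zᵢ(Kᵢ−1)/(1+ψ(Kᵢ−1)) = 0.
Feasibility: ΣzᵢKᵢ = 1.218, Σzᵢ/Kᵢ = 1.387 — both > 1, two phases present.
Iterate (Newton) starting at ψ = 0.5:
  ψ = 0.500: g = -0.0815, g' = -0.523 → ψ = 0.344
  ψ = 0.344: g = 0.0007, g' = -0.540 → ψ = 0.346
Converged at ψ = 0.346.
Compositions from xᵢ = zᵢ/(1+ψ(Kᵢ−1)), yᵢ = Kᵢxᵢ:
  A: x = 0.295, y = 0.657
  B: x = 0.191, y = 0.107
  C: x = 0.514, y = 0.236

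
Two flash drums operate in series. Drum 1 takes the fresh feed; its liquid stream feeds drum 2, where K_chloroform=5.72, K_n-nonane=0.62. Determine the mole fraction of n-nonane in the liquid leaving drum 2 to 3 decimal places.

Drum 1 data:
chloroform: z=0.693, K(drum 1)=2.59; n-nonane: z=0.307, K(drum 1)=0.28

x_n-nonane (drum 2) = 0.925

Drum 1:
Iterate (Newton) starting at ψ₁ = 0.5:
  ψ₁ = 0.500: g = 0.2685, g' = -0.932 → ψ₁ = 0.788
  ψ₁ = 0.788: g = -0.0218, g' = -1.195 → ψ₁ = 0.770
  ψ₁ = 0.770: g = -0.0004, g' = -1.155 → ψ₁ = 0.769
Converged at ψ₁ = 0.769.
Drum-1 compositions:
  chloroform: x = 0.312, y = 0.807
  n-nonane: x = 0.688, y = 0.193
Drum-2 feed = drum-1 liquid: z₂ = (0.3117, 0.6883).
Drum 2:
Binary case is linear: z₁(K₁−1)(1+ψ₂(K₂−1)) + z₂(K₂−1)(1+ψ₂(K₁−1)) = 0
⇒ ψ₂ = [z₁(K₁−1)+z₂(K₂−1)] / [−(K₁−1)(K₂−1)] = 1.2096/1.7936 = 0.674
  chloroform: x = 0.075, y = 0.426
  n-nonane: x = 0.925, y = 0.574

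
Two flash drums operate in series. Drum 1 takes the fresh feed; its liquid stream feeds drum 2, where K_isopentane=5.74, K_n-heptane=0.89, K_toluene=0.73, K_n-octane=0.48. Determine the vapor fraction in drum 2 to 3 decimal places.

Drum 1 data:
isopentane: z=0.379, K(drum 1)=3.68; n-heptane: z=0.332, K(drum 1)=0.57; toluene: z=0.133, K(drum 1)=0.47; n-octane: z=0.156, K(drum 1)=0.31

V/F (drum 2) = 0.419

Drum 1:
Material balance + equilibrium reduce to Σ zᵢ(Kᵢ−1)/(1+ψ₁(Kᵢ−1)) = 0.
g(0) = ΣzᵢKᵢ − 1 = 0.695 and g(1) = 1 − Σzᵢ/Kᵢ = -0.472, so a root lies in (0, 1).
Newton iteration, ψ₁⁰ = 0.35:
  ψ₁ = 0.350: g = 0.1276, g' = -0.995 → ψ₁ = 0.478
  ψ₁ = 0.478: g = 0.0104, g' = -0.853 → ψ₁ = 0.490
Converged at ψ₁ = 0.490.
Drum-1 compositions:
  isopentane: x = 0.164, y = 0.603
  n-heptane: x = 0.421, y = 0.240
  toluene: x = 0.180, y = 0.084
  n-octane: x = 0.236, y = 0.073
Drum-2 feed = drum-1 liquid: z₂ = (0.1638, 0.4207, 0.1797, 0.2358).
Drum 2:
Let ψ₂ = V/F and solve Σ zᵢ(Kᵢ−1)/(1+ψ₂(Kᵢ−1)) = 0.
Feasibility: ΣzᵢKᵢ = 1.559, Σzᵢ/Kᵢ = 1.239 — both > 1, two phases present.
Newton–Raphson from ψ₂ = 0.5:
  ψ₂ = 0.500: g = -0.0404, g' = -0.464 → ψ₂ = 0.413
  ψ₂ = 0.413: g = 0.0033, g' = -0.546 → ψ₂ = 0.419
Converged at ψ₂ = 0.419.
  isopentane: x = 0.055, y = 0.315
  n-heptane: x = 0.441, y = 0.393
  toluene: x = 0.203, y = 0.148
  n-octane: x = 0.301, y = 0.145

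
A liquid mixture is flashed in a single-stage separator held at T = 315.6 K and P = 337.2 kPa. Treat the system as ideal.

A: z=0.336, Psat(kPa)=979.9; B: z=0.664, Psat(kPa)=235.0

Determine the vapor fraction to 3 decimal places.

ψ = 0.760

Raoult's law: Kᵢ = Pᵢˢᵃᵗ/P = Pᵢˢᵃᵗ/337.2.
  K_A = 979.9/337.2 = 2.90599, K_B = 235.0/337.2 = 0.69692
Rachford–Rice: g(ψ) = Σ zᵢ(Kᵢ−1)/(1+ψ(Kᵢ−1)) = 0.
Feasibility: ΣzᵢKᵢ = 1.439, Σzᵢ/Kᵢ = 1.068 — both > 1, two phases present.
Binary case is linear: z₁(K₁−1)(1+ψ(K₂−1)) + z₂(K₂−1)(1+ψ(K₁−1)) = 0
⇒ ψ = [z₁(K₁−1)+z₂(K₂−1)] / [−(K₁−1)(K₂−1)] = 0.4392/0.5777 = 0.760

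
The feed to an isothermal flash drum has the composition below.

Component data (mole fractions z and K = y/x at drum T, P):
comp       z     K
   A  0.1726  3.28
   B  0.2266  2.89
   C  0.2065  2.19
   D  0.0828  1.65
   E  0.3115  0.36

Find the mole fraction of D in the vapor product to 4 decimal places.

y_D = 0.0873

Iterate (Newton) starting at V/F = 0.5:
  V/F = 0.5000: g = 0.30559, g' = -0.8207 → V/F = 0.8724
  V/F = 0.8724: g = -0.00309, g' = -0.9545 → V/F = 0.8691
Converged at V/F = 0.8691.
Compositions from xᵢ = zᵢ/(1+V/F(Kᵢ−1)), yᵢ = Kᵢxᵢ:
  A: x = 0.0579, y = 0.1899
  B: x = 0.0857, y = 0.2478
  C: x = 0.1015, y = 0.2223
  D: x = 0.0529, y = 0.0873
  E: x = 0.7019, y = 0.2527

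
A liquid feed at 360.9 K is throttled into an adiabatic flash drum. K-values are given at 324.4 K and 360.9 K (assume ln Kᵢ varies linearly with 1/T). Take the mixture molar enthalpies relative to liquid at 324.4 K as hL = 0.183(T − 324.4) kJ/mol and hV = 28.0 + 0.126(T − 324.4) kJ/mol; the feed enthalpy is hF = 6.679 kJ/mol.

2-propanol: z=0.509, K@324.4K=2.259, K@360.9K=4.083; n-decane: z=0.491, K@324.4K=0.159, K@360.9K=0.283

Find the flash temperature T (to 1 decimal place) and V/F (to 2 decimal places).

Adiabatic flash: solve Rachford–Rice at each trial T, then check hF = ψ·hV(T) + (1−ψ)·hL(T).
  T = 324.4 K: K = (2.259, 0.159), RR gives ψ = 0.215, H_out = 6.027 kJ/mol
  T = 360.9 K: K = (4.083, 0.283), RR gives ψ = 0.551, H_out = 20.952 kJ/mol
  T = 342.6 K: K = (3.083, 0.215), RR gives ψ = 0.413, H_out = 14.462 kJ/mol
  T = 333.5 K: K = (2.650, 0.186), RR gives ψ = 0.328, H_out = 10.667 kJ/mol
  T = 328.9 K: K = (2.447, 0.172), RR gives ψ = 0.275, H_out = 8.464 kJ/mol
  T = 326.6 K: K = (2.350, 0.165), RR gives ψ = 0.246, H_out = 7.260 kJ/mol
  T = 325.5 K: K = (2.304, 0.162), RR gives ψ = 0.231, H_out = 6.654 kJ/mol
Linear interpolation between T = 325.5 (H_out = 6.654) and T = 326.6 (H_out = 7.260) on hF = 6.679 gives T ≈ 325.5 K, at which ψ = 0.23.

T = 325.5 K, V/F = 0.23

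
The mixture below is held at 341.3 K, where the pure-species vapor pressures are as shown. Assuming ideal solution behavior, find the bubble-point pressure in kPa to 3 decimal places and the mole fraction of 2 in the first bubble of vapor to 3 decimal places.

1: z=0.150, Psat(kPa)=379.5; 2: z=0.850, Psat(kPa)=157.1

At the bubble point ψ → 0, so ΣzᵢKᵢ = 1 with Kᵢ = Pᵢˢᵃᵗ/P ⇒ P = ΣzᵢPᵢˢᵃᵗ.
P = 0.150·379.5 + 0.850·157.1 = 190.460 kPa
yᵢ = zᵢPᵢˢᵃᵗ/P ⇒ y_2 = 0.850·157.1/190.460 = 0.701

Pbub = 190.460 kPa, y_2 = 0.701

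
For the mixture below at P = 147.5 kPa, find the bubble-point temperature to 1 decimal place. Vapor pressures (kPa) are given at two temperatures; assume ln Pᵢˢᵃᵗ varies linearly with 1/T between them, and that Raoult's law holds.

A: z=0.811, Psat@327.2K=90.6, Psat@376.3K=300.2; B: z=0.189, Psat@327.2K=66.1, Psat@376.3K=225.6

T = 347.6 K

Bubble-point temperature: ΣzᵢPᵢˢᵃᵗ(T) = P. Interpolate ln Pᵢˢᵃᵗ = aᵢ + bᵢ/T.
  T = 327.2 K: ΣzᵢPᵢˢᵃᵗ = 85.97 kPa
  T = 376.3 K: ΣzᵢPᵢˢᵃᵗ = 286.10 kPa
  T = 351.8 K: ΣzᵢPᵢˢᵃᵗ = 163.75 kPa
  T = 339.5 K: ΣzᵢPᵢˢᵃᵗ = 120.04 kPa
  T = 345.6 K: ΣzᵢPᵢˢᵃᵗ = 140.41 kPa
  T = 348.7 K: ΣzᵢPᵢˢᵃᵗ = 151.74 kPa
  T = 347.1 K: ΣzᵢPᵢˢᵃᵗ = 145.81 kPa
Interpolating between 347.1 K and 348.7 K gives T ≈ 347.6 K.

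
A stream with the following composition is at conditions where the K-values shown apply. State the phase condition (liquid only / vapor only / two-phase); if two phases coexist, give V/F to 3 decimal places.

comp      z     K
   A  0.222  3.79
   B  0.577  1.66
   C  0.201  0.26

ΣzᵢKᵢ = 1.851; Σzᵢ/Kᵢ = 1.179.
Both exceed 1, so a two-phase solution exists.
Iterate (Newton) starting at ψ = 0.48:
  ψ = 0.480: g = 0.3233, g' = -0.725 → ψ = 0.926
  ψ = 0.926: g = -0.0629, g' = -1.341 → ψ = 0.879
  ψ = 0.879: g = -0.0048, g' = -1.146 → ψ = 0.875
Converged at ψ = 0.875.

two-phase, V/F = 0.875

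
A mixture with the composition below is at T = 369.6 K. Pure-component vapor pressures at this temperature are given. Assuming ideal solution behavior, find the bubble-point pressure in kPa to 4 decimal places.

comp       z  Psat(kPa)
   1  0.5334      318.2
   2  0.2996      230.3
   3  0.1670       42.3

At the bubble point ψ → 0, so ΣzᵢKᵢ = 1 with Kᵢ = Pᵢˢᵃᵗ/P ⇒ P = ΣzᵢPᵢˢᵃᵗ.
P = 0.5334·318.2 + 0.2996·230.3 + 0.1670·42.3 = 245.7899 kPa

Pbub = 245.7899 kPa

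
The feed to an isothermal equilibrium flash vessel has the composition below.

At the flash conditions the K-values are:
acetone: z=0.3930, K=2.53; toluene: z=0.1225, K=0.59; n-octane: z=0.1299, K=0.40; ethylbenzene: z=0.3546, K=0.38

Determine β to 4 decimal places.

Let β = V/F and solve Σ zᵢ(Kᵢ−1)/(1+β(Kᵢ−1)) = 0.
g(0) = ΣzᵢKᵢ − 1 = 0.2533 and g(1) = 1 − Σzᵢ/Kᵢ = -0.6209, so a root lies in (0, 1).
Newton–Raphson from β = 0.5:
  β = 0.5000: g = -0.15247, g' = -0.7096 → β = 0.2851
  β = 0.2851: g = 0.00068, g' = -0.7416 → β = 0.2861
Converged at β = 0.2861.

β = 0.2861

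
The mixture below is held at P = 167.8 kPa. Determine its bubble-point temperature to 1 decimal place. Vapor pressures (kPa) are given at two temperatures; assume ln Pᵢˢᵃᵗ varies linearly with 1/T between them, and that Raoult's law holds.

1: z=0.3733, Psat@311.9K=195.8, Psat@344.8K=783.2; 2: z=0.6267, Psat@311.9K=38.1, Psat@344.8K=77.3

Bubble-point temperature: ΣzᵢPᵢˢᵃᵗ(T) = P. Interpolate ln Pᵢˢᵃᵗ = aᵢ + bᵢ/T.
  T = 311.9 K: ΣzᵢPᵢˢᵃᵗ = 96.97 kPa
  T = 344.8 K: ΣzᵢPᵢˢᵃᵗ = 340.81 kPa
  T = 328.4 K: ΣzᵢPᵢˢᵃᵗ = 186.32 kPa
  T = 320.1 K: ΣzᵢPᵢˢᵃᵗ = 134.92 kPa
  T = 324.2 K: ΣzᵢPᵢˢᵃᵗ = 158.47 kPa
  T = 326.3 K: ΣzᵢPᵢˢᵃᵗ = 171.90 kPa
Interpolating between 324.2 K and 326.3 K gives T ≈ 325.7 K.

T = 325.7 K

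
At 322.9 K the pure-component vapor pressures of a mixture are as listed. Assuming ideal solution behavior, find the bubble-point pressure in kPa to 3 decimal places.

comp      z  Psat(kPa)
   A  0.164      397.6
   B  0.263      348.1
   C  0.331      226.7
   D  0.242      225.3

Pbub = 286.317 kPa

At the bubble point ψ → 0, so ΣzᵢKᵢ = 1 with Kᵢ = Pᵢˢᵃᵗ/P ⇒ P = ΣzᵢPᵢˢᵃᵗ.
P = 0.164·397.6 + 0.263·348.1 + 0.331·226.7 + 0.242·225.3 = 286.317 kPa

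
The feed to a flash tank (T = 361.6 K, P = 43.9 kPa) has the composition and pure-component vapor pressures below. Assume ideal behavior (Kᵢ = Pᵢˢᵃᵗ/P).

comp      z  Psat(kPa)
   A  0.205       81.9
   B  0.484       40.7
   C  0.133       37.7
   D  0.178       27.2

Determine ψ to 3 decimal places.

Raoult's law: Kᵢ = Pᵢˢᵃᵗ/P = Pᵢˢᵃᵗ/43.9.
  K_A = 81.9/43.9 = 1.86560, K_B = 40.7/43.9 = 0.92711, K_C = 37.7/43.9 = 0.85877, K_D = 27.2/43.9 = 0.61959
Rachford–Rice: g(ψ) = Σ zᵢ(Kᵢ−1)/(1+ψ(Kᵢ−1)) = 0.
g(0) = ΣzᵢKᵢ − 1 = 0.056 and g(1) = 1 − Σzᵢ/Kᵢ = -0.074, so a root lies in (0, 1).
Newton iteration, ψ⁰ = 0.43:
  ψ = 0.430: g = -0.0081, g' = -0.124 → ψ = 0.365
  ψ = 0.365: g = 0.0002, g' = -0.129 → ψ = 0.366
Converged at ψ = 0.366.

ψ = 0.366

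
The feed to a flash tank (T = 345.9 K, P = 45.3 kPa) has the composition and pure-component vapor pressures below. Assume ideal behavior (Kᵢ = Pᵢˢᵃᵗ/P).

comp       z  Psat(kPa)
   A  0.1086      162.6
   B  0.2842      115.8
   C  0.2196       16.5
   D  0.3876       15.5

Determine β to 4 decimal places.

β = 0.2683

Raoult's law: Kᵢ = Pᵢˢᵃᵗ/P = Pᵢˢᵃᵗ/45.3.
  K_A = 162.6/45.3 = 3.589404, K_B = 115.8/45.3 = 2.556291, K_C = 16.5/45.3 = 0.364238, K_D = 15.5/45.3 = 0.342163
Let β = V/F and solve Σ zᵢ(Kᵢ−1)/(1+β(Kᵢ−1)) = 0.
g(0) = ΣzᵢKᵢ − 1 = 0.3289 and g(1) = 1 − Σzᵢ/Kᵢ = -0.8771, so a root lies in (0, 1).
Newton–Raphson from β = 0.53:
  β = 0.5300: g = -0.24111, g' = -0.9333 → β = 0.2717
  β = 0.2717: g = -0.00327, g' = -0.9693 → β = 0.2683
Converged at β = 0.2683.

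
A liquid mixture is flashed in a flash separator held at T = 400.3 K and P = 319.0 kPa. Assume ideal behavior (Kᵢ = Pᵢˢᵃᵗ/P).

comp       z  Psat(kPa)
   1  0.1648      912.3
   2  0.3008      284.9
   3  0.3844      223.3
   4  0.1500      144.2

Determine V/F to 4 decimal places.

V/F = 0.1425

Raoult's law: Kᵢ = Pᵢˢᵃᵗ/P = Pᵢˢᵃᵗ/319.0.
  K_1 = 912.3/319.0 = 2.859875, K_2 = 284.9/319.0 = 0.893103, K_3 = 223.3/319.0 = 0.700000, K_4 = 144.2/319.0 = 0.452038
Material balance + equilibrium reduce to Σ zᵢ(Kᵢ−1)/(1+V/F(Kᵢ−1)) = 0.
g(0) = ΣzᵢKᵢ − 1 = 0.0768 and g(1) = 1 − Σzᵢ/Kᵢ = -0.2754, so a root lies in (0, 1).
Newton iteration, V/F⁰ = 0.66:
  V/F = 0.6600: g = -0.16955, g' = -0.2832 → V/F = 0.0613
  V/F = 0.0613: g = 0.04025, g' = -0.5470 → V/F = 0.1349
  V/F = 0.1349: g = 0.00348, g' = -0.4580 → V/F = 0.1425
Converged at V/F = 0.1425.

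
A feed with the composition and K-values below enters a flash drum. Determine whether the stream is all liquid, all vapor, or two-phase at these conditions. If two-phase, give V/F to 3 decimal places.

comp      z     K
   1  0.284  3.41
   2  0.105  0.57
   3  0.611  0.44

two-phase, V/F = 0.227

ΣzᵢKᵢ = 1.297; Σzᵢ/Kᵢ = 1.656.
Both exceed 1, so a two-phase solution exists.
Rachford–Rice: g(ψ) = Σ zᵢ(Kᵢ−1)/(1+ψ(Kᵢ−1)) = 0.
Newton–Raphson from ψ = 0.5:
  ψ = 0.500: g = -0.2223, g' = -0.740 → ψ = 0.200
  ψ = 0.200: g = 0.0274, g' = -1.018 → ψ = 0.227
Converged at ψ = 0.227.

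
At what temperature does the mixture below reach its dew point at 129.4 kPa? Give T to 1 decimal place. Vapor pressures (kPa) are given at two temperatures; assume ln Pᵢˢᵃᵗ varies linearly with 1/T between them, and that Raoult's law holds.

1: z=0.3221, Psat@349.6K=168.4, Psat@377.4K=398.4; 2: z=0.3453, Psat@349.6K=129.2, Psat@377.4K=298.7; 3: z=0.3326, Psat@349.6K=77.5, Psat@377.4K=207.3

T = 353.6 K

Dew-point temperature: Σzᵢ·P/Pᵢˢᵃᵗ(T) = 1. Interpolate ln Pᵢˢᵃᵗ = aᵢ + bᵢ/T.
  T = 349.6 K: ΣzᵢP/Pᵢˢᵃᵗ = 1.1487
  T = 377.4 K: ΣzᵢP/Pᵢˢᵃᵗ = 0.4618
  T = 363.5 K: ΣzᵢP/Pᵢˢᵃᵗ = 0.7153
  T = 356.6 K: ΣzᵢP/Pᵢˢᵃᵗ = 0.9006
  T = 353.1 K: ΣzᵢP/Pᵢˢᵃᵗ = 1.0158
  T = 354.9 K: ΣzᵢP/Pᵢˢᵃᵗ = 0.9546
Interpolating between 353.1 K and 354.9 K gives T ≈ 353.6 K.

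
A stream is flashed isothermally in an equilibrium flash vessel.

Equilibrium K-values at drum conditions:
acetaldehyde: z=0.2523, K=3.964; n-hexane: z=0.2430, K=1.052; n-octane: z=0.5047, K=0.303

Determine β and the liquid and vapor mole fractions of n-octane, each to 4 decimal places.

β = 0.2648, x_n-octane = 0.6190, y_n-octane = 0.1875

Rachford–Rice: g(β) = Σ zᵢ(Kᵢ−1)/(1+β(Kᵢ−1)) = 0.
Check two-phase: ΣzᵢKᵢ = 1.4087 > 1 and Σzᵢ/Kᵢ = 1.9603 > 1, so g(0) = 0.4087 > 0 and g(1) = -0.9603 < 0.
Newton–Raphson from β = 0.5:
  β = 0.5000: g = -0.22634, g' = -0.9381 → β = 0.2587
  β = 0.2587: g = 0.00654, g' = -1.0756 → β = 0.2648
Converged at β = 0.2648.
Compositions from xᵢ = zᵢ/(1+β(Kᵢ−1)), yᵢ = Kᵢxᵢ:
  acetaldehyde: x = 0.1413, y = 0.5603
  n-hexane: x = 0.2397, y = 0.2522
  n-octane: x = 0.6190, y = 0.1875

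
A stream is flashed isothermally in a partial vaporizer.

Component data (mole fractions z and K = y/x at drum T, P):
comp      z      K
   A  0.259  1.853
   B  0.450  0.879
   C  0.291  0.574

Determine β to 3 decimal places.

Let β = V/F and solve Σ zᵢ(Kᵢ−1)/(1+β(Kᵢ−1)) = 0.
Check two-phase: ΣzᵢKᵢ = 1.043 > 1 and Σzᵢ/Kᵢ = 1.159 > 1, so g(0) = 0.043 > 0 and g(1) = -0.159 < 0.
Iterate (Newton) starting at β = 0.5:
  β = 0.500: g = -0.0606, g' = -0.185 → β = 0.173
  β = 0.173: g = 0.0031, g' = -0.212 → β = 0.188
Converged at β = 0.188.

β = 0.188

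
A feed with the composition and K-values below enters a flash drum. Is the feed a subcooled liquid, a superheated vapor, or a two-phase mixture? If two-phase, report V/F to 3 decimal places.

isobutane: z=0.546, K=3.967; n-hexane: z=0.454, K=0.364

two-phase, V/F = 0.705

ΣzᵢKᵢ = 2.331; Σzᵢ/Kᵢ = 1.385.
Both exceed 1, so a two-phase solution exists.
Binary case is linear: z₁(K₁−1)(1+ψ(K₂−1)) + z₂(K₂−1)(1+ψ(K₁−1)) = 0
⇒ ψ = [z₁(K₁−1)+z₂(K₂−1)] / [−(K₁−1)(K₂−1)] = 1.3312/1.8870 = 0.705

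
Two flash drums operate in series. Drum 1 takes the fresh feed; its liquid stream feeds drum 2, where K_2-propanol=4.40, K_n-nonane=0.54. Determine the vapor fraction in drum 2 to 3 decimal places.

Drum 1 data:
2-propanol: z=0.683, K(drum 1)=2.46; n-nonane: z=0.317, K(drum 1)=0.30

Drum 1:
Let ψ₁ = V/F and solve Σ zᵢ(Kᵢ−1)/(1+ψ₁(Kᵢ−1)) = 0.
g(0) = ΣzᵢKᵢ − 1 = 0.775 and g(1) = 1 − Σzᵢ/Kᵢ = -0.334, so a root lies in (0, 1).
Binary case is linear: z₁(K₁−1)(1+ψ₁(K₂−1)) + z₂(K₂−1)(1+ψ₁(K₁−1)) = 0
⇒ ψ₁ = [z₁(K₁−1)+z₂(K₂−1)] / [−(K₁−1)(K₂−1)] = 0.7753/1.0220 = 0.759
Drum-1 compositions:
  2-propanol: x = 0.324, y = 0.797
  n-nonane: x = 0.676, y = 0.203
Drum-2 feed = drum-1 liquid: z₂ = (0.3241, 0.6759).
Drum 2:
Binary case is linear: z₁(K₁−1)(1+ψ₂(K₂−1)) + z₂(K₂−1)(1+ψ₂(K₁−1)) = 0
⇒ ψ₂ = [z₁(K₁−1)+z₂(K₂−1)] / [−(K₁−1)(K₂−1)] = 0.7909/1.5640 = 0.506
  2-propanol: x = 0.119, y = 0.524
  n-nonane: x = 0.881, y = 0.476

V/F (drum 2) = 0.506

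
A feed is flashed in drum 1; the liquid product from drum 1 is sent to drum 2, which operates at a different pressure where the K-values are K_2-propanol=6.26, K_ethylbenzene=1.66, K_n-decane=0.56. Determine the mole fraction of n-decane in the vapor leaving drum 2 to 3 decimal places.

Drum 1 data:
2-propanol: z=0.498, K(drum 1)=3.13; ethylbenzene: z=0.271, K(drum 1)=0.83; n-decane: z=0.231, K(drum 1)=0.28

Drum 1:
Material balance + equilibrium reduce to Σ zᵢ(Kᵢ−1)/(1+ψ₁(Kᵢ−1)) = 0.
Check two-phase: ΣzᵢKᵢ = 1.848 > 1 and Σzᵢ/Kᵢ = 1.311 > 1, so g(0) = 0.848 > 0 and g(1) = -0.311 < 0.
Newton–Raphson from ψ₁ = 0.64:
  ψ₁ = 0.640: g = 0.0887, g' = -0.826 → ψ₁ = 0.747
  ψ₁ = 0.747: g = -0.0036, g' = -0.908 → ψ₁ = 0.743
Converged at ψ₁ = 0.743.
Drum-1 compositions:
  2-propanol: x = 0.193, y = 0.603
  ethylbenzene: x = 0.310, y = 0.257
  n-decane: x = 0.497, y = 0.139
Drum-2 feed = drum-1 liquid: z₂ = (0.1928, 0.3102, 0.4970).
Drum 2:
Material balance + equilibrium reduce to Σ zᵢ(Kᵢ−1)/(1+ψ₂(Kᵢ−1)) = 0.
Check two-phase: ΣzᵢKᵢ = 2.000 > 1 and Σzᵢ/Kᵢ = 1.105 > 1, so g(0) = 1.000 > 0 and g(1) = -0.105 < 0.
Iterate (Newton) starting at ψ₂ = 0.5:
  ψ₂ = 0.500: g = 0.1529, g' = -0.639 → ψ₂ = 0.739
  ψ₂ = 0.739: g = 0.0210, g' = -0.496 → ψ₂ = 0.781
  ψ₂ = 0.781: g = 0.0002, g' = -0.487 → ψ₂ = 0.782
Converged at ψ₂ = 0.782.
  2-propanol: x = 0.038, y = 0.236
  ethylbenzene: x = 0.205, y = 0.340
  n-decane: x = 0.758, y = 0.424

y_n-decane (drum 2) = 0.424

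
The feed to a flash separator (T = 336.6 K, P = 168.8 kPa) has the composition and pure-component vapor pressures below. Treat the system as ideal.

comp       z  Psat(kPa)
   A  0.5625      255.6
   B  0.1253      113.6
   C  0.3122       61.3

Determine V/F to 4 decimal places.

V/F = 0.1688

Raoult's law: Kᵢ = Pᵢˢᵃᵗ/P = Pᵢˢᵃᵗ/168.8.
  K_A = 255.6/168.8 = 1.514218, K_B = 113.6/168.8 = 0.672986, K_C = 61.3/168.8 = 0.363152
Iterate (Newton) starting at V/F = 0.5:
  V/F = 0.5000: g = -0.11061, g' = -0.3858 → V/F = 0.2133
  V/F = 0.2133: g = -0.01348, g' = -0.3058 → V/F = 0.1693
  V/F = 0.1693: g = -0.00013, g' = -0.3000 → V/F = 0.1688
Converged at V/F = 0.1688.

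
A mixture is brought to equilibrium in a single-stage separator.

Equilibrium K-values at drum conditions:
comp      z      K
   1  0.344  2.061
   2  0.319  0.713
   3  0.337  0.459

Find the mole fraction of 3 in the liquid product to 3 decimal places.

Rachford–Rice: g(ψ) = Σ zᵢ(Kᵢ−1)/(1+ψ(Kᵢ−1)) = 0.
Feasibility: ΣzᵢKᵢ = 1.091, Σzᵢ/Kᵢ = 1.349 — both > 1, two phases present.
Newton–Raphson from ψ = 0.59:
  ψ = 0.590: g = -0.1535, g' = -0.397 → ψ = 0.204
  ψ = 0.204: g = -0.0020, g' = -0.416 → ψ = 0.199
Converged at ψ = 0.199.
Compositions from xᵢ = zᵢ/(1+ψ(Kᵢ−1)), yᵢ = Kᵢxᵢ:
  1: x = 0.284, y = 0.585
  2: x = 0.338, y = 0.241
  3: x = 0.378, y = 0.173

x_3 = 0.378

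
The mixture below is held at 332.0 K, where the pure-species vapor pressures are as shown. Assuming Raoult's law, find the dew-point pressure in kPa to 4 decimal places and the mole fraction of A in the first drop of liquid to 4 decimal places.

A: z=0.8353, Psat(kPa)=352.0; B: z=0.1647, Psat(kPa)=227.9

At the dew point ψ → 1, so Σzᵢ/Kᵢ = 1 with Kᵢ = Pᵢˢᵃᵗ/P ⇒ 1/P = Σzᵢ/Pᵢˢᵃᵗ.
1/P = 0.8353/352.0 + 0.1647/227.9 = 0.0030957 ⇒ P = 323.0291 kPa
xᵢ = zᵢP/Pᵢˢᵃᵗ ⇒ x_A = 0.8353·323.0291/352.0 = 0.7666

Pdew = 323.0291 kPa, x_A = 0.7666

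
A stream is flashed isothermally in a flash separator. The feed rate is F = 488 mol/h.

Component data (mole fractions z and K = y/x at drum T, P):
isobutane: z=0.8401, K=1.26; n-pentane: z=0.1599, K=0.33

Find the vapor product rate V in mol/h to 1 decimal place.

Newton iteration, β⁰ = 0.5:
  β = 0.5000: g = 0.03220, g' = -0.2068 → β = 0.6557
  β = 0.6557: g = -0.00446, g' = -0.2698 → β = 0.6392
  β = 0.6392: g = -0.00007, g' = -0.2613 → β = 0.6389
Converged at β = 0.6389.
Then V = β·F = 0.6389·488 = 311.8 mol/h and L = F − V = 176.2 mol/h.

V = 311.8 mol/h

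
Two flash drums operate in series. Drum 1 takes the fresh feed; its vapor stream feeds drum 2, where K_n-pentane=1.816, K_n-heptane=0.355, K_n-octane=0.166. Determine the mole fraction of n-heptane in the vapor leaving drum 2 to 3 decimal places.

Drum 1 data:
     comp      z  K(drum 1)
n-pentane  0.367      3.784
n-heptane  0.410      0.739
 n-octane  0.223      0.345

Drum 1:
Rachford–Rice: g(ψ₁) = Σ zᵢ(Kᵢ−1)/(1+ψ₁(Kᵢ−1)) = 0.
g(0) = ΣzᵢKᵢ − 1 = 0.769 and g(1) = 1 − Σzᵢ/Kᵢ = -0.298, so a root lies in (0, 1).
Newton–Raphson from ψ₁ = 0.69:
  ψ₁ = 0.690: g = -0.0472, g' = -0.693 → ψ₁ = 0.622
Converged at ψ₁ = 0.622.
Drum-1 compositions:
  n-pentane: x = 0.134, y = 0.509
  n-heptane: x = 0.489, y = 0.362
  n-octane: x = 0.376, y = 0.130
Drum-2 feed = drum-1 vapor: z₂ = (0.5085, 0.3617, 0.1298).
Drum 2:
Iterate (Newton) starting at ψ₂ = 0.5:
  ψ₂ = 0.500: g = -0.2353, g' = -0.764 → ψ₂ = 0.192
  ψ₂ = 0.192: g = -0.0365, g' = -0.577 → ψ₂ = 0.129
  ψ₂ = 0.129: g = -0.0003, g' = -0.570 → ψ₂ = 0.128
Converged at ψ₂ = 0.128.
  n-pentane: x = 0.460, y = 0.836
  n-heptane: x = 0.394, y = 0.140
  n-octane: x = 0.145, y = 0.024

y_n-heptane (drum 2) = 0.140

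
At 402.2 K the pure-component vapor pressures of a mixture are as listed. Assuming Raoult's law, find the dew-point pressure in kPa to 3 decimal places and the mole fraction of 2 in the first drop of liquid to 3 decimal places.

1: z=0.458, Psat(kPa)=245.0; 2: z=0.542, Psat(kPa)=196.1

At the dew point ψ → 1, so Σzᵢ/Kᵢ = 1 with Kᵢ = Pᵢˢᵃᵗ/P ⇒ 1/P = Σzᵢ/Pᵢˢᵃᵗ.
1/P = 0.458/245.0 + 0.542/196.1 = 0.004633 ⇒ P = 215.830 kPa
xᵢ = zᵢP/Pᵢˢᵃᵗ ⇒ x_2 = 0.542·215.830/196.1 = 0.597

Pdew = 215.830 kPa, x_2 = 0.597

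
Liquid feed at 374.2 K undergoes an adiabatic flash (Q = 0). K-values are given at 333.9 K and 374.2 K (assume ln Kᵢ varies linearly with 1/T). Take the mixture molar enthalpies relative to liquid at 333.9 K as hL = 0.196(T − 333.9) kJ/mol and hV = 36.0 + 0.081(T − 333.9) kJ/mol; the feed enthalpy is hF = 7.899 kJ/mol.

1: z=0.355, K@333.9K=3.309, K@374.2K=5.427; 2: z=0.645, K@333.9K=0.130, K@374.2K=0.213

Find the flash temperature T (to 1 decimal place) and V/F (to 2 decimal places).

Adiabatic flash: solve Rachford–Rice at each trial T, then check hF = ψ·hV(T) + (1−ψ)·hL(T).
  T = 333.9 K: K = (3.309, 0.130), RR gives ψ = 0.129, H_out = 4.633 kJ/mol
  T = 374.2 K: K = (5.427, 0.213), RR gives ψ = 0.305, H_out = 17.477 kJ/mol
  T = 354.0 K: K = (4.295, 0.169), RR gives ψ = 0.231, H_out = 11.731 kJ/mol
  T = 343.9 K: K = (3.782, 0.149), RR gives ψ = 0.185, H_out = 8.410 kJ/mol
  T = 338.9 K: K = (3.541, 0.139), RR gives ψ = 0.159, H_out = 6.596 kJ/mol
  T = 341.4 K: K = (3.660, 0.144), RR gives ψ = 0.172, H_out = 7.519 kJ/mol
  T = 342.6 K: K = (3.718, 0.146), RR gives ψ = 0.178, H_out = 7.951 kJ/mol
Linear interpolation between T = 341.4 (H_out = 7.519) and T = 342.6 (H_out = 7.951) on hF = 7.899 gives T ≈ 342.5 K, at which ψ = 0.18.

T = 342.5 K, V/F = 0.18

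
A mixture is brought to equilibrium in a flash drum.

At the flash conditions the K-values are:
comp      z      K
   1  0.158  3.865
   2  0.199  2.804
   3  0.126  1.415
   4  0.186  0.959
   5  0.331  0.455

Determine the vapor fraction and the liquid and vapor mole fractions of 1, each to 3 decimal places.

Rachford–Rice: g(ψ) = Σ zᵢ(Kᵢ−1)/(1+ψ(Kᵢ−1)) = 0.
g(0) = ΣzᵢKᵢ − 1 = 0.676 and g(1) = 1 − Σzᵢ/Kᵢ = -0.122, so a root lies in (0, 1).
Newton iteration, ψ⁰ = 0.5:
  ψ = 0.500: g = 0.1624, g' = -0.599 → ψ = 0.771
  ψ = 0.771: g = 0.0118, g' = -0.544 → ψ = 0.793
Converged at ψ = 0.793.
Compositions from xᵢ = zᵢ/(1+ψ(Kᵢ−1)), yᵢ = Kᵢxᵢ:
  1: x = 0.048, y = 0.187
  2: x = 0.082, y = 0.230
  3: x = 0.095, y = 0.134
  4: x = 0.192, y = 0.184
  5: x = 0.583, y = 0.265

ψ = 0.793, x_1 = 0.048, y_1 = 0.187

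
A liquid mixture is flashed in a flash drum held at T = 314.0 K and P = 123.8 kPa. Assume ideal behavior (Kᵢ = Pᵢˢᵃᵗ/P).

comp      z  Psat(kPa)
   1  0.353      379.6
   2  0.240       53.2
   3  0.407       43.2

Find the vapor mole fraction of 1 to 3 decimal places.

Raoult's law: Kᵢ = Pᵢˢᵃᵗ/P = Pᵢˢᵃᵗ/123.8.
  K_1 = 379.6/123.8 = 3.06624, K_2 = 53.2/123.8 = 0.42973, K_3 = 43.2/123.8 = 0.34895
Iterate (Newton) starting at V/F = 0.5:
  V/F = 0.500: g = -0.2256, g' = -0.897 → V/F = 0.248
  V/F = 0.248: g = 0.0064, g' = -1.010 → V/F = 0.255
Converged at V/F = 0.255.
Compositions from xᵢ = zᵢ/(1+V/F(Kᵢ−1)), yᵢ = Kᵢxᵢ:
  1: x = 0.231, y = 0.709
  2: x = 0.281, y = 0.121
  3: x = 0.488, y = 0.170

y_1 = 0.709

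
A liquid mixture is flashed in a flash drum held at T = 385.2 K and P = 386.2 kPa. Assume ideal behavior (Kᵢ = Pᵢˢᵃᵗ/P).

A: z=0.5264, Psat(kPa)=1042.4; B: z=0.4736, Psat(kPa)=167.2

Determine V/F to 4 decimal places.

V/F = 0.6496

Raoult's law: Kᵢ = Pᵢˢᵃᵗ/P = Pᵢˢᵃᵗ/386.2.
  K_A = 1042.4/386.2 = 2.699120, K_B = 167.2/386.2 = 0.432936
Rachford–Rice: g(V/F) = Σ zᵢ(Kᵢ−1)/(1+V/F(Kᵢ−1)) = 0.
Check two-phase: ΣzᵢKᵢ = 1.6259 > 1 and Σzᵢ/Kᵢ = 1.2890 > 1, so g(0) = 0.6259 > 0 and g(1) = -0.2890 < 0.
Binary case is linear: z₁(K₁−1)(1+V/F(K₂−1)) + z₂(K₂−1)(1+V/F(K₁−1)) = 0
⇒ V/F = [z₁(K₁−1)+z₂(K₂−1)] / [−(K₁−1)(K₂−1)] = 0.62586/0.96351 = 0.6496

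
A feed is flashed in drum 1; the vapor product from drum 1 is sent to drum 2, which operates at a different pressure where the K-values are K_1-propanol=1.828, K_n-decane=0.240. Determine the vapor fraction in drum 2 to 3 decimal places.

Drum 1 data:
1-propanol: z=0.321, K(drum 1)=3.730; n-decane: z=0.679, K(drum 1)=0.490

Drum 1:
Material balance + equilibrium reduce to Σ zᵢ(Kᵢ−1)/(1+ψ₁(Kᵢ−1)) = 0.
Check two-phase: ΣzᵢKᵢ = 1.530 > 1 and Σzᵢ/Kᵢ = 1.472 > 1, so g(0) = 0.530 > 0 and g(1) = -0.472 < 0.
Binary case is linear: z₁(K₁−1)(1+ψ₁(K₂−1)) + z₂(K₂−1)(1+ψ₁(K₁−1)) = 0
⇒ ψ₁ = [z₁(K₁−1)+z₂(K₂−1)] / [−(K₁−1)(K₂−1)] = 0.5300/1.3923 = 0.381
Drum-1 compositions:
  1-propanol: x = 0.157, y = 0.587
  n-decane: x = 0.843, y = 0.413
Drum-2 feed = drum-1 vapor: z₂ = (0.5871, 0.4129).
Drum 2:
Rachford–Rice: g(ψ₂) = Σ zᵢ(Kᵢ−1)/(1+ψ₂(Kᵢ−1)) = 0.
Feasibility: ΣzᵢKᵢ = 1.172, Σzᵢ/Kᵢ = 2.041 — both > 1, two phases present.
Binary case is linear: z₁(K₁−1)(1+ψ₂(K₂−1)) + z₂(K₂−1)(1+ψ₂(K₁−1)) = 0
⇒ ψ₂ = [z₁(K₁−1)+z₂(K₂−1)] / [−(K₁−1)(K₂−1)] = 0.1724/0.6293 = 0.274
  1-propanol: x = 0.479, y = 0.875
  n-decane: x = 0.521, y = 0.125

V/F (drum 2) = 0.274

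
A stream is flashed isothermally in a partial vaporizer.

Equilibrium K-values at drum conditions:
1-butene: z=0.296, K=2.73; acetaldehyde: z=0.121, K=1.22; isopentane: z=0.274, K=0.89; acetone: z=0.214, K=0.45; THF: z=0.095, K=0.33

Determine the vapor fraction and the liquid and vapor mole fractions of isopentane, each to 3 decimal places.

Let ψ = V/F and solve Σ zᵢ(Kᵢ−1)/(1+ψ(Kᵢ−1)) = 0.
Feasibility: ΣzᵢKᵢ = 1.327, Σzᵢ/Kᵢ = 1.279 — both > 1, two phases present.
Newton iteration, ψ⁰ = 0.33:
  ψ = 0.330: g = 0.0940, g' = -0.535 → ψ = 0.506
  ψ = 0.506: g = 0.0058, g' = -0.482 → ψ = 0.518
Converged at ψ = 0.518.
Compositions from xᵢ = zᵢ/(1+ψ(Kᵢ−1)), yᵢ = Kᵢxᵢ:
  1-butene: x = 0.156, y = 0.426
  acetaldehyde: x = 0.109, y = 0.133
  isopentane: x = 0.291, y = 0.259
  acetone: x = 0.299, y = 0.135
  THF: x = 0.145, y = 0.048

ψ = 0.518, x_isopentane = 0.291, y_isopentane = 0.259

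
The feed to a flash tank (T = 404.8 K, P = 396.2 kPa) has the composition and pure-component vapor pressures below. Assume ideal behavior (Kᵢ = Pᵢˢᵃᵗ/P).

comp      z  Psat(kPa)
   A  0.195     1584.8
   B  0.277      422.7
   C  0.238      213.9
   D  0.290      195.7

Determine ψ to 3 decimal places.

ψ = 0.341

Raoult's law: Kᵢ = Pᵢˢᵃᵗ/P = Pᵢˢᵃᵗ/396.2.
  K_A = 1584.8/396.2 = 4.00000, K_B = 422.7/396.2 = 1.06689, K_C = 213.9/396.2 = 0.53988, K_D = 195.7/396.2 = 0.49394
Material balance + equilibrium reduce to Σ zᵢ(Kᵢ−1)/(1+ψ(Kᵢ−1)) = 0.
Check two-phase: ΣzᵢKᵢ = 1.347 > 1 and Σzᵢ/Kᵢ = 1.336 > 1, so g(0) = 0.347 > 0 and g(1) = -0.336 < 0.
Iterate (Newton) starting at ψ = 0.41:
  ψ = 0.410: g = -0.0398, g' = -0.549 → ψ = 0.338
  ψ = 0.338: g = 0.0022, g' = -0.613 → ψ = 0.341
Converged at ψ = 0.341.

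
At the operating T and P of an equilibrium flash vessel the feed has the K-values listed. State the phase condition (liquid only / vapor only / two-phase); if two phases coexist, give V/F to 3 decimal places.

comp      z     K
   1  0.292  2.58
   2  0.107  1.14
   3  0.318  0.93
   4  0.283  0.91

ΣzᵢKᵢ = 1.429; Σzᵢ/Kᵢ = 0.860.
Since Σzᵢ/Kᵢ < 1 the mixture is above its dew point — single vapor phase.

vapor only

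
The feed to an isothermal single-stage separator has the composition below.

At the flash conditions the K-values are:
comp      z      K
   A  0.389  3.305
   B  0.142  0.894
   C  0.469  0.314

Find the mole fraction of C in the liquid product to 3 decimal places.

x_C = 0.651

Newton–Raphson from ψ = 0.44:
  ψ = 0.440: g = -0.0315, g' = -0.964 → ψ = 0.407
  ψ = 0.407: g = 0.0002, g' = -0.977 → ψ = 0.408
Converged at ψ = 0.408.
Compositions from xᵢ = zᵢ/(1+ψ(Kᵢ−1)), yᵢ = Kᵢxᵢ:
  A: x = 0.201, y = 0.663
  B: x = 0.148, y = 0.133
  C: x = 0.651, y = 0.204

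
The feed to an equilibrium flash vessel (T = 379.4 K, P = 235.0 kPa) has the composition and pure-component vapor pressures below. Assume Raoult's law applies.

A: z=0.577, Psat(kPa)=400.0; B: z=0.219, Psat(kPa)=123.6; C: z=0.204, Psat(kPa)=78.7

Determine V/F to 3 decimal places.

Raoult's law: Kᵢ = Pᵢˢᵃᵗ/P = Pᵢˢᵃᵗ/235.0.
  K_A = 400.0/235.0 = 1.70213, K_B = 123.6/235.0 = 0.52596, K_C = 78.7/235.0 = 0.33489
Rachford–Rice: g(V/F) = Σ zᵢ(Kᵢ−1)/(1+V/F(Kᵢ−1)) = 0.
g(0) = ΣzᵢKᵢ − 1 = 0.166 and g(1) = 1 − Σzᵢ/Kᵢ = -0.365, so a root lies in (0, 1).
Newton–Raphson from V/F = 0.39:
  V/F = 0.390: g = 0.0075, g' = -0.414 → V/F = 0.408
Converged at V/F = 0.408.

V/F = 0.408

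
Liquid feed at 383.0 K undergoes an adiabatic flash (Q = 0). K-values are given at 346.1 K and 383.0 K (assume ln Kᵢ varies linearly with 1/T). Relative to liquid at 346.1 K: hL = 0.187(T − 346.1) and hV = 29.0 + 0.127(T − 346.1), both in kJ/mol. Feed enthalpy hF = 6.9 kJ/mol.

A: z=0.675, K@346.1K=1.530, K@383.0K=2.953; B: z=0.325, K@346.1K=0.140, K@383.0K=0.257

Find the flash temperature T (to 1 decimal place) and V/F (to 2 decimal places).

Adiabatic flash: solve Rachford–Rice at each trial T, then check hF = ψ·hV(T) + (1−ψ)·hL(T).
  T = 346.1 K: K = (1.530, 0.140), RR gives ψ = 0.172, H_out = 4.979 kJ/mol
  T = 383.0 K: K = (2.953, 0.257), RR gives ψ = 0.742, H_out = 26.777 kJ/mol
  T = 364.6 K: K = (2.163, 0.193), RR gives ψ = 0.557, H_out = 18.988 kJ/mol
  T = 355.4 K: K = (1.829, 0.165), RR gives ψ = 0.417, H_out = 13.586 kJ/mol
  T = 350.8 K: K = (1.677, 0.152), RR gives ψ = 0.316, H_out = 9.951 kJ/mol
  T = 348.5 K: K = (1.604, 0.146), RR gives ψ = 0.252, H_out = 7.726 kJ/mol
  T = 347.3 K: K = (1.567, 0.143), RR gives ψ = 0.214, H_out = 6.416 kJ/mol
Linear interpolation between T = 347.3 (H_out = 6.416) and T = 348.5 (H_out = 7.726) on hF = 6.9 gives T ≈ 347.7 K, at which ψ = 0.23.

T = 347.7 K, V/F = 0.23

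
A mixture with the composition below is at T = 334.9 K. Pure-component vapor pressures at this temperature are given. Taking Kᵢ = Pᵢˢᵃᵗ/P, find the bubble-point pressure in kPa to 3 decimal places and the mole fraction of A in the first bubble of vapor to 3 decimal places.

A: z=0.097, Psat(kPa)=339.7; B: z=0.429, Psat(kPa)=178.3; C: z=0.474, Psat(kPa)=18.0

At the bubble point ψ → 0, so ΣzᵢKᵢ = 1 with Kᵢ = Pᵢˢᵃᵗ/P ⇒ P = ΣzᵢPᵢˢᵃᵗ.
P = 0.097·339.7 + 0.429·178.3 + 0.474·18.0 = 117.974 kPa
yᵢ = zᵢPᵢˢᵃᵗ/P ⇒ y_A = 0.097·339.7/117.974 = 0.279

Pbub = 117.974 kPa, y_A = 0.279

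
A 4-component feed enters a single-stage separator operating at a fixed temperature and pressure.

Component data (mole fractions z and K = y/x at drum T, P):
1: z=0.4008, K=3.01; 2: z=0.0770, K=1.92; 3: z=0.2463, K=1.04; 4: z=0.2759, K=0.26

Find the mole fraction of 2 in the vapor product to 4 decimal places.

y_2 = 0.0919

Rachford–Rice: g(ψ) = Σ zᵢ(Kᵢ−1)/(1+ψ(Kᵢ−1)) = 0.
Feasibility: ΣzᵢKᵢ = 1.6821, Σzᵢ/Kᵢ = 1.4712 — both > 1, two phases present.
Iterate (Newton) starting at ψ = 0.5:
  ψ = 0.5000: g = 0.13591, g' = -0.8144 → ψ = 0.6669
  ψ = 0.6669: g = -0.00537, g' = -0.9099 → ψ = 0.6610
Converged at ψ = 0.6610.
Compositions from xᵢ = zᵢ/(1+ψ(Kᵢ−1)), yᵢ = Kᵢxᵢ:
  1: x = 0.1721, y = 0.5181
  2: x = 0.0479, y = 0.0919
  3: x = 0.2400, y = 0.2496
  4: x = 0.5400, y = 0.1404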